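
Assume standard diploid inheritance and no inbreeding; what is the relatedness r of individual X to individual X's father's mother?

Each parent–offspring link contributes a factor of 1/2, and independent paths through distinct common ancestors add.
Two parent–offspring links: r = (1/2)^2 = 1/4.

0.25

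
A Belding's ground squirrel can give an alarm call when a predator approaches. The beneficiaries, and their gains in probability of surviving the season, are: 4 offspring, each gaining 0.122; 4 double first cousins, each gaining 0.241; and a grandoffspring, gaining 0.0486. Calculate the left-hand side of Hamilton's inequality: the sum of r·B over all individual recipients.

r to an offspring = 1/2 (one parent–offspring link: r = (1/2)^1 = 1/2).
r to a double first cousin = 1/4 (double first cousins share both grandparent pairs — four paths of length 4: r = 4·(1/2)^4 = 1/4).
r to a grandoffspring = 0.25 (two parent–offspring links: r = (1/2)^2 = 1/4).
Summing one r·B term per recipient: 4·0.5·0.122 + 4·0.25·0.241 + 1·0.25·0.0486 = 0.49715.

0.49715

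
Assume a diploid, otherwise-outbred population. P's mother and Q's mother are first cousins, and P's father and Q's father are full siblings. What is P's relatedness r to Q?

0.15625

Wright's path rule: contributions from independent ancestry routes add.
P and Q are related in two ways: second cousins through their mothers (r = 1/32) and first cousins through their fathers (r = 1/8).
r = 1/32 + 1/8 = 0.15625.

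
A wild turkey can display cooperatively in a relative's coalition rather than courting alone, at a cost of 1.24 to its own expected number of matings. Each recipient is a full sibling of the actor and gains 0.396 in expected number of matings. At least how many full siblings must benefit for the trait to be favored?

r to a full sibling = 0.5 (full sibs share both parents — two paths of length 2: r = 2·(1/2)^2 = 1/2).
Hamilton's rule: n·r·B > C  ⇒  n > C/(r·B) = 1.24/(0.5·0.396) = 6.263.
The smallest integer exceeding 6.263 is 7.

7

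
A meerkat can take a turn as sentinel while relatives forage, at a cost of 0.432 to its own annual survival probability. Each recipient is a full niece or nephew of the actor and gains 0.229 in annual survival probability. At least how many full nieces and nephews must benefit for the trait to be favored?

8

r to a full niece or nephew = 0.25 (full aunt/uncle↔niece/nephew: two paths of length 3 through the shared grandparent pair: r = 2·(1/2)^3 = 1/4).
Hamilton's rule: n·r·B > C  ⇒  n > C/(r·B) = 0.432/(0.25·0.229) = 7.546.
The smallest integer exceeding 7.546 is 8.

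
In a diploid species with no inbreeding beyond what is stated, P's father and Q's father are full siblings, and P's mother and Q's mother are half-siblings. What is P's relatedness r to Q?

0.1875

With two independent routes of shared ancestry, r is the sum of the two contributions.
P and Q are related in two ways: first cousins through their fathers (r = 1/8) and half first cousins through their mothers (r = 1/16).
r = 1/8 + 1/16 = 0.1875.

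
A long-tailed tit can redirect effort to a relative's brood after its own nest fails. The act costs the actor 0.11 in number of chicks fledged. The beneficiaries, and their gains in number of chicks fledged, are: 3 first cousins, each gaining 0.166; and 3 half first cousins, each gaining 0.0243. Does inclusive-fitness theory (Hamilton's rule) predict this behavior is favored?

Hamilton's rule: the trait is favored when the sum of r·B over every recipient exceeds the actor's cost C.
r to a first cousin = 0.125 (first cousins share one grandparent pair — two paths of length 4: r = 2·(1/2)^4 = 1/8).
r to a half first cousin = 0.0625 (half first cousins share one grandparent — one path of length 4: r = (1/2)^4 = 1/16).
Summing one r·B term per recipient: 3·0.125·0.166 + 3·0.0625·0.0243 = 0.06680625.
0.06680625 < 0.11: the indirect benefit is less than the cost.

No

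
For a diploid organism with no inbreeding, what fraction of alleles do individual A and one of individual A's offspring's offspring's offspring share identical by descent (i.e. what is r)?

0.125

Each parent–offspring link contributes a factor of 1/2, and independent paths through distinct common ancestors add.
Three parent–offspring links: r = (1/2)^3 = 1/8.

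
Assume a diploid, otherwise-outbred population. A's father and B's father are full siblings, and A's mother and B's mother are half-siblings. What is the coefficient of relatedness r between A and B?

0.1875

Wright's path rule: contributions from independent ancestry routes add.
A and B are related in two ways: first cousins through their fathers (r = 1/8) and half first cousins through their mothers (r = 1/16).
r = 1/8 + 1/16 = 3/16 = 0.1875.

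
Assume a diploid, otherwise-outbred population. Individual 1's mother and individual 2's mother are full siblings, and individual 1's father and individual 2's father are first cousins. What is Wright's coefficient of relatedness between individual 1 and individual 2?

With two independent routes of shared ancestry, r is the sum of the two contributions.
Individual 1 and individual 2 are related in two ways: first cousins through their mothers (r = 1/8) and second cousins through their fathers (r = 1/32).
r = 1/8 + 1/32 = 0.15625.

0.15625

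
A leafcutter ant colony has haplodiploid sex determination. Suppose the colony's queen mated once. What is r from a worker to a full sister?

0.75

Haplodiploid full sisters inherit their father's entire haploid genome identically (contributing 1/2) and on average half of their mother's contribution (1/2 · 1/2 = 1/4); r = 1/2 + 1/4 = 3/4.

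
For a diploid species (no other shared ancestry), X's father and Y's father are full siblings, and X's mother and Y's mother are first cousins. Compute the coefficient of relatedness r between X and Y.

With two independent routes of shared ancestry, r is the sum of the two contributions.
X and Y are related in two ways: first cousins through their fathers (r = 1/8) and second cousins through their mothers (r = 1/32).
r = 1/8 + 1/32 = 5/32 = 0.15625.

0.15625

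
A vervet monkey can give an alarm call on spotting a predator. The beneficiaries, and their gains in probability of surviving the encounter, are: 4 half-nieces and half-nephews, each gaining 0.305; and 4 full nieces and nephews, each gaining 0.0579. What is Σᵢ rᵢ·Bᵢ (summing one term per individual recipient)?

r to a half-niece or half-nephew = 1/8 (half-aunt/uncle↔niece/nephew: one path of length 3: r = (1/2)^3 = 1/8).
r to a full niece or nephew = 0.25 (full aunt/uncle↔niece/nephew: two paths of length 3 through the shared grandparent pair: r = 2·(1/2)^3 = 1/4).
Summing one r·B term per recipient: 4·0.125·0.305 + 4·0.25·0.0579 = 0.2104.

0.2104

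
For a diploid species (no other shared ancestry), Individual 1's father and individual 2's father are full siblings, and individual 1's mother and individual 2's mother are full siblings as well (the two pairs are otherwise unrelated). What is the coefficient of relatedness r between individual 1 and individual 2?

Relatedness sums over independent paths through distinct common ancestors.
Individual 1 and individual 2 are related in two ways: first cousins through their fathers (r = 1/8) and first cousins through their mothers (r = 1/8) — i.e. double first cousins.
r = 1/8 + 1/8 = 1/4 = 0.25.

0.25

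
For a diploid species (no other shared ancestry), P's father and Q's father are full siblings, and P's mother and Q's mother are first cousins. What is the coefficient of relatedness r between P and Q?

Wright's path rule: contributions from independent ancestry routes add.
P and Q are related in two ways: first cousins through their fathers (r = 1/8) and second cousins through their mothers (r = 1/32).
r = 1/8 + 1/32 = 0.15625.

0.15625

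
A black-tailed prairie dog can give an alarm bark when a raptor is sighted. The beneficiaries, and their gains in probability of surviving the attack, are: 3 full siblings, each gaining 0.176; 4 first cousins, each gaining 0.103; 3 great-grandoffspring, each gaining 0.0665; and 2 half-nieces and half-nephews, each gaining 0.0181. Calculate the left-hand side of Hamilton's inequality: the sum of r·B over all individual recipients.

0.3449625

r to a full sibling = 1/2 (full sibs share both parents — two paths of length 2: r = 2·(1/2)^2 = 1/2).
r to a first cousin = 1/8 (first cousins share one grandparent pair — two paths of length 4: r = 2·(1/2)^4 = 1/8).
r to a great-grandoffspring = 0.125 (three parent–offspring links: r = (1/2)^3 = 1/8).
r to a half-niece or half-nephew = 1/8 (half-aunt/uncle↔niece/nephew: one path of length 3: r = (1/2)^3 = 1/8).
Summing one r·B term per recipient: 3·0.5·0.176 + 4·0.125·0.103 + 3·0.125·0.0665 + 2·0.125·0.0181 = 0.3449625.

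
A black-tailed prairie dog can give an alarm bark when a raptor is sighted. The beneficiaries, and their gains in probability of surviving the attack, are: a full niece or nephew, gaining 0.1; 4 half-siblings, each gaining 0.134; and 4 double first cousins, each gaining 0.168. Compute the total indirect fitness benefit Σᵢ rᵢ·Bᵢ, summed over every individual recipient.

r to a full niece or nephew = 0.25 (full aunt/uncle↔niece/nephew: two paths of length 3 through the shared grandparent pair: r = 2·(1/2)^3 = 1/4).
r to a half-sibling = 0.25 (half-sibs share one parent — one path of length 2: r = (1/2)^2 = 1/4).
r to a double first cousin = 0.25 (double first cousins share both grandparent pairs — four paths of length 4: r = 4·(1/2)^4 = 1/4).
Summing one r·B term per recipient: 1·0.25·0.1 + 4·0.25·0.134 + 4·0.25·0.168 = 0.327.

0.327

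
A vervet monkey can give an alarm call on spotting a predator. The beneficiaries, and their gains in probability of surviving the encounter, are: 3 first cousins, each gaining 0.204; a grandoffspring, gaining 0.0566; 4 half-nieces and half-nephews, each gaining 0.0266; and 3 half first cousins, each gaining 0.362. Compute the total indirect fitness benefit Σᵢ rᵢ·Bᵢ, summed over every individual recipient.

r to a first cousin = 0.125 (first cousins share one grandparent pair — two paths of length 4: r = 2·(1/2)^4 = 1/8).
r to a grandoffspring = 0.25 (two parent–offspring links: r = (1/2)^2 = 1/4).
r to a half-niece or half-nephew = 0.125 (half-aunt/uncle↔niece/nephew: one path of length 3: r = (1/2)^3 = 1/8).
r to a half first cousin = 0.0625 (half first cousins share one grandparent — one path of length 4: r = (1/2)^4 = 1/16).
Summing one r·B term per recipient: 3·0.125·0.204 + 1·0.25·0.0566 + 4·0.125·0.0266 + 3·0.0625·0.362 = 0.171825.

0.171825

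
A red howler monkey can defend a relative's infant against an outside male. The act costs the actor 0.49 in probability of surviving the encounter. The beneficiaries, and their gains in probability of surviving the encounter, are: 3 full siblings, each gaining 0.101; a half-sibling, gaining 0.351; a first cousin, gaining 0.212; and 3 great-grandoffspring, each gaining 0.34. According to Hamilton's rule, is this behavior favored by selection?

Hamilton's rule: the trait is favored when the sum of r·B over every recipient exceeds the actor's cost C.
r to a full sibling = 0.5 (full sibs share both parents — two paths of length 2: r = 2·(1/2)^2 = 1/2).
r to a half-sibling = 1/4 (half-sibs share one parent — one path of length 2: r = (1/2)^2 = 1/4).
r to a first cousin = 0.125 (first cousins share one grandparent pair — two paths of length 4: r = 2·(1/2)^4 = 1/8).
r to a great-grandoffspring = 1/8 (three parent–offspring links: r = (1/2)^3 = 1/8).
Summing one r·B term per recipient: 3·0.5·0.101 + 1·0.25·0.351 + 1·0.125·0.212 + 3·0.125·0.34 = 0.39325.
0.39325 < 0.49: the indirect benefit is less than the cost.

No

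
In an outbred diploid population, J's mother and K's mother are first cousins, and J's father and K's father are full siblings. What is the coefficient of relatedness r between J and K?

0.15625

Independent pedigree routes through distinct common ancestors add.
J and K are related in two ways: second cousins through their mothers (r = 1/32) and first cousins through their fathers (r = 1/8).
r = 1/32 + 1/8 = 0.15625.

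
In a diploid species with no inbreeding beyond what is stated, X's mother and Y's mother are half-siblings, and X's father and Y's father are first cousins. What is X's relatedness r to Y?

Independent pedigree routes through distinct common ancestors add.
X and Y are related in two ways: half first cousins through their mothers (r = 1/16) and second cousins through their fathers (r = 1/32).
r = 1/16 + 1/32 = 3/32 = 0.09375.

0.09375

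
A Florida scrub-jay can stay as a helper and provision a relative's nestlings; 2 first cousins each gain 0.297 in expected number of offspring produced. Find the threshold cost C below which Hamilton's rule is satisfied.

r to a first cousin = 1/8 (first cousins share one grandparent pair — two paths of length 4: r = 2·(1/2)^4 = 1/8).
Hamilton's rule: n·r·B > C, so the trait is favored while C < n·r·B = 2·0.125·0.297 = 0.07425.

0.07425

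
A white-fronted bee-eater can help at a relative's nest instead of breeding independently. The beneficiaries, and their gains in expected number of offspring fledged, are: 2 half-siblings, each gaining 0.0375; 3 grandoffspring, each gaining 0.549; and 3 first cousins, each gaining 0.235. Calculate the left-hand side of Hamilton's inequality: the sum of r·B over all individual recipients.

0.518625

r to a half-sibling = 0.25 (half-sibs share one parent — one path of length 2: r = (1/2)^2 = 1/4).
r to a grandoffspring = 0.25 (two parent–offspring links: r = (1/2)^2 = 1/4).
r to a first cousin = 0.125 (first cousins share one grandparent pair — two paths of length 4: r = 2·(1/2)^4 = 1/8).
Summing one r·B term per recipient: 2·0.25·0.0375 + 3·0.25·0.549 + 3·0.125·0.235 = 0.518625.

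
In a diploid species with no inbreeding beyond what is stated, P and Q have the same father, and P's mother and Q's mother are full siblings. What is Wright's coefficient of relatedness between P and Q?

0.375

Relatedness sums over independent paths through distinct common ancestors.
P and Q are related in two ways: half-sibs through their shared father (r = 1/4) and first cousins through their mothers (r = 1/8).
r = 1/4 + 1/8 = 0.375.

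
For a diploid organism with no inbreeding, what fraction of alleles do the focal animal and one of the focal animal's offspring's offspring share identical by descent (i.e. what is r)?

0.25

Each parent–offspring link contributes a factor of 1/2, and independent paths through distinct common ancestors add.
Two parent–offspring links: r = (1/2)^2 = 1/4.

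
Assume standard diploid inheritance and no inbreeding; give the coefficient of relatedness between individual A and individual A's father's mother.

0.25

Each parent–offspring link contributes a factor of 1/2, and independent paths through distinct common ancestors add.
Two parent–offspring links: r = (1/2)^2 = 1/4.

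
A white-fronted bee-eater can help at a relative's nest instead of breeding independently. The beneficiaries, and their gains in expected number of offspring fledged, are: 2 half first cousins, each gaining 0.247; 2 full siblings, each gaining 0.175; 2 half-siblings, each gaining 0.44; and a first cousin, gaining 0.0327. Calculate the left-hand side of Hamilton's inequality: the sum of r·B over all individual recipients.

r to a half first cousin = 0.0625 (half first cousins share one grandparent — one path of length 4: r = (1/2)^4 = 1/16).
r to a full sibling = 1/2 (full sibs share both parents — two paths of length 2: r = 2·(1/2)^2 = 1/2).
r to a half-sibling = 1/4 (half-sibs share one parent — one path of length 2: r = (1/2)^2 = 1/4).
r to a first cousin = 1/8 (first cousins share one grandparent pair — two paths of length 4: r = 2·(1/2)^4 = 1/8).
Summing one r·B term per recipient: 2·0.0625·0.247 + 2·0.5·0.175 + 2·0.25·0.44 + 1·0.125·0.0327 = 0.4299625.

0.4299625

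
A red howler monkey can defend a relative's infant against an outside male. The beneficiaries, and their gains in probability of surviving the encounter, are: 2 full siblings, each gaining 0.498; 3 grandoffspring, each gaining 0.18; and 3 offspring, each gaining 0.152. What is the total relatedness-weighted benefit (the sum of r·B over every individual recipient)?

r to a full sibling = 0.5 (full sibs share both parents — two paths of length 2: r = 2·(1/2)^2 = 1/2).
r to a grandoffspring = 1/4 (two parent–offspring links: r = (1/2)^2 = 1/4).
r to an offspring = 1/2 (one parent–offspring link: r = (1/2)^1 = 1/2).
Summing one r·B term per recipient: 2·0.5·0.498 + 3·0.25·0.18 + 3·0.5·0.152 = 0.861.

0.861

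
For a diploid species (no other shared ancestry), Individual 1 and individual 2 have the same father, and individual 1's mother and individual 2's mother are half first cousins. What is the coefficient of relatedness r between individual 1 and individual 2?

0.265625

Independent pedigree routes through distinct common ancestors add.
Individual 1 and individual 2 are related in two ways: half-sibs through their shared father (r = 1/4) and half second cousins through their mothers (r = 1/64).
r = 1/4 + 1/64 = 0.265625.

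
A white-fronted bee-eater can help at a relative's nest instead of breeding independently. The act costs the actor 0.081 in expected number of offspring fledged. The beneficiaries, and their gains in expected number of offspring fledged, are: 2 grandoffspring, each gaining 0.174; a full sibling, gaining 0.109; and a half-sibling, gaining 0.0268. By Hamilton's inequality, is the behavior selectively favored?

Hamilton's rule: the trait is favored when the sum of r·B over every recipient exceeds the actor's cost C.
r to a grandoffspring = 1/4 (two parent–offspring links: r = (1/2)^2 = 1/4).
r to a full sibling = 1/2 (full sibs share both parents — two paths of length 2: r = 2·(1/2)^2 = 1/2).
r to a half-sibling = 1/4 (half-sibs share one parent — one path of length 2: r = (1/2)^2 = 1/4).
Summing one r·B term per recipient: 2·0.25·0.174 + 1·0.5·0.109 + 1·0.25·0.0268 = 0.1482.
0.1482 > 0.081: the indirect benefit exceeds the cost.

Yes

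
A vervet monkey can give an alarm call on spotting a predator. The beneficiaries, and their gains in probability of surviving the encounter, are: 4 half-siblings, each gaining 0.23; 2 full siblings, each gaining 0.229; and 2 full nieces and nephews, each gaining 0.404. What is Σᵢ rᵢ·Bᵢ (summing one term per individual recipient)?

r to a half-sibling = 1/4 (half-sibs share one parent — one path of length 2: r = (1/2)^2 = 1/4).
r to a full sibling = 1/2 (full sibs share both parents — two paths of length 2: r = 2·(1/2)^2 = 1/2).
r to a full niece or nephew = 1/4 (full aunt/uncle↔niece/nephew: two paths of length 3 through the shared grandparent pair: r = 2·(1/2)^3 = 1/4).
Summing one r·B term per recipient: 4·0.25·0.23 + 2·0.5·0.229 + 2·0.25·0.404 = 0.661.

0.661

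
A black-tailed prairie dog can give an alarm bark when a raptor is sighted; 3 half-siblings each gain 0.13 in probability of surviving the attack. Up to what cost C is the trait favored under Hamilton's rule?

0.0975

r to a half-sibling = 1/4 (half-sibs share one parent — one path of length 2: r = (1/2)^2 = 1/4).
Hamilton's rule: n·r·B > C, so the trait is favored while C < n·r·B = 3·0.25·0.13 = 0.0975.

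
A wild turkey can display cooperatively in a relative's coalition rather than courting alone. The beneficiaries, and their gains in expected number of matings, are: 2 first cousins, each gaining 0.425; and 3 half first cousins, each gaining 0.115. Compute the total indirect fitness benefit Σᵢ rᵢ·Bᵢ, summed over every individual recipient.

r to a first cousin = 1/8 (first cousins share one grandparent pair — two paths of length 4: r = 2·(1/2)^4 = 1/8).
r to a half first cousin = 0.0625 (half first cousins share one grandparent — one path of length 4: r = (1/2)^4 = 1/16).
Summing one r·B term per recipient: 2·0.125·0.425 + 3·0.0625·0.115 = 0.1278125.

0.1278125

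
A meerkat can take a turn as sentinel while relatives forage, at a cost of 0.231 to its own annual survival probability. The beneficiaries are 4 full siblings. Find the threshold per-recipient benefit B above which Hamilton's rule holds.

r to a full sibling = 0.5 (full sibs share both parents — two paths of length 2: r = 2·(1/2)^2 = 1/2).
Hamilton's rule with n recipients of equal r: n·r·B > C, so B > C/(n·r) = 0.231/(4·0.5) = 0.1155.

0.1155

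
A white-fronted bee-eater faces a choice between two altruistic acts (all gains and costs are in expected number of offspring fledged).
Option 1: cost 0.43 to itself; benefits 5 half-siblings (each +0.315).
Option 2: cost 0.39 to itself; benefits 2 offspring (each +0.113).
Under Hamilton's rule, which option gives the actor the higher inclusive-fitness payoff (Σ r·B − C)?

Option 1

Option 1: r to a half-sibling = 0.25.
Option 1: Σ r·B − C = (5·0.25·0.315) − 0.43 = -0.03625.
Option 2: r to an offspring = 0.5.
Option 2: Σ r·B − C = (2·0.5·0.113) − 0.39 = -0.277.
Option 1 has the higher net inclusive-fitness payoff.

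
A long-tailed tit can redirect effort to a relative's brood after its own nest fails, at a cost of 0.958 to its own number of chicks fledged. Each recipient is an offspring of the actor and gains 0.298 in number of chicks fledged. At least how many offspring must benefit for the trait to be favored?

r to an offspring = 1/2 (one parent–offspring link: r = (1/2)^1 = 1/2).
Hamilton's rule: n·r·B > C  ⇒  n > C/(r·B) = 0.958/(0.5·0.298) = 6.43.
The smallest integer exceeding 6.43 is 7.

7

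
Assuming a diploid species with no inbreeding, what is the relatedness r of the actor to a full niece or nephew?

Full aunt/uncle↔niece/nephew: two paths of length 3 through the shared grandparent pair: r = 2·(1/2)^3 = 1/4.

0.25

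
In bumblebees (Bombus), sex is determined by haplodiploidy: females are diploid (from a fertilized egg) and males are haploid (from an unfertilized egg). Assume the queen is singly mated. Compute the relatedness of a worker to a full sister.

Haplodiploid full sisters inherit their father's entire haploid genome identically (contributing 1/2) and on average half of their mother's contribution (1/2 · 1/2 = 1/4); r = 1/2 + 1/4 = 3/4.

0.75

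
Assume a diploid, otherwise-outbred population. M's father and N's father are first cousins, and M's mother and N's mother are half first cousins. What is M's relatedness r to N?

0.046875

Independent pedigree routes through distinct common ancestors add.
M and N are related in two ways: second cousins through their fathers (r = 1/32) and half second cousins through their mothers (r = 1/64).
r = 1/32 + 1/64 = 0.046875.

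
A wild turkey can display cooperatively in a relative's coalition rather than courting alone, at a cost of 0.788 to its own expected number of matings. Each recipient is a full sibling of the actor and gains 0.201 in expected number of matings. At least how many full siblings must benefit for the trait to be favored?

r to a full sibling = 0.5 (full sibs share both parents — two paths of length 2: r = 2·(1/2)^2 = 1/2).
Hamilton's rule: n·r·B > C  ⇒  n > C/(r·B) = 0.788/(0.5·0.201) = 7.841.
The smallest integer exceeding 7.841 is 8.

8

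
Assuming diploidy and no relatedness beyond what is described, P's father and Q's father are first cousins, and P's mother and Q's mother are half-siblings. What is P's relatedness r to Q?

Wright's path rule: contributions from independent ancestry routes add.
P and Q are related in two ways: second cousins through their fathers (r = 1/32) and half first cousins through their mothers (r = 1/16).
r = 1/32 + 1/16 = 0.09375.

0.09375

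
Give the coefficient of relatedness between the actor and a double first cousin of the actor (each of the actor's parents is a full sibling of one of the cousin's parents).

0.25

Each parent–offspring link contributes a factor of 1/2, and independent paths through distinct common ancestors add.
Double first cousins share both grandparent pairs — four paths of length 4: r = 4·(1/2)^4 = 1/4.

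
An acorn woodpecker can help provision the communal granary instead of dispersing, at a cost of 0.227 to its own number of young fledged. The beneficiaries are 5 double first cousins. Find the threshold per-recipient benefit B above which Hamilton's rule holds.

0.1816

r to a double first cousin = 1/4 (double first cousins share both grandparent pairs — four paths of length 4: r = 4·(1/2)^4 = 1/4).
Hamilton's rule with n recipients of equal r: n·r·B > C, so B > C/(n·r) = 0.227/(5·0.25) = 0.1816.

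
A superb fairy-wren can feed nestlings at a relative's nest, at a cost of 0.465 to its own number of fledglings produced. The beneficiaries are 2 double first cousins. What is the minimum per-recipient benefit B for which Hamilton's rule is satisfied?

0.93

r to a double first cousin = 0.25 (double first cousins share both grandparent pairs — four paths of length 4: r = 4·(1/2)^4 = 1/4).
Hamilton's rule with n recipients of equal r: n·r·B > C, so B > C/(n·r) = 0.465/(2·0.25) = 0.93.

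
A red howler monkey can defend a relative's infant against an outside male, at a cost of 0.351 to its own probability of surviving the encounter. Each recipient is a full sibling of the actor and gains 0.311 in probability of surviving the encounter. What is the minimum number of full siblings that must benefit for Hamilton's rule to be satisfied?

r to a full sibling = 0.5 (full sibs share both parents — two paths of length 2: r = 2·(1/2)^2 = 1/2).
Hamilton's rule: n·r·B > C  ⇒  n > C/(r·B) = 0.351/(0.5·0.311) = 2.257.
The smallest integer exceeding 2.257 is 3.

3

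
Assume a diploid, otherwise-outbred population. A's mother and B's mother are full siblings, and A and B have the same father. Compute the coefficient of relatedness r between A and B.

0.375

Independent pedigree routes through distinct common ancestors add.
A and B are related in two ways: first cousins through their mothers (r = 1/8) and half-sibs through their shared father (r = 1/4).
r = 1/8 + 1/4 = 3/8 = 0.375.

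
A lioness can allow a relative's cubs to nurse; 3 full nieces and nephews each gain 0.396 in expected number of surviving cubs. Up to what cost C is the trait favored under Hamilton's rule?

r to a full niece or nephew = 0.25 (full aunt/uncle↔niece/nephew: two paths of length 3 through the shared grandparent pair: r = 2·(1/2)^3 = 1/4).
Hamilton's rule: n·r·B > C, so the trait is favored while C < n·r·B = 3·0.25·0.396 = 0.297.

0.297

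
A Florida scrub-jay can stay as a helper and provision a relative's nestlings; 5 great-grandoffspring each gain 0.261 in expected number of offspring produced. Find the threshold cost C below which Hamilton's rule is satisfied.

r to a great-grandoffspring = 1/8 (three parent–offspring links: r = (1/2)^3 = 1/8).
Hamilton's rule: n·r·B > C, so the trait is favored while C < n·r·B = 5·0.125·0.261 = 0.163125.

0.163125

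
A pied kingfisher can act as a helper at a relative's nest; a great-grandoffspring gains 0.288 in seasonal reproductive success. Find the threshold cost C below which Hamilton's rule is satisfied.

0.036

r to a great-grandoffspring = 1/8 (three parent–offspring links: r = (1/2)^3 = 1/8).
Hamilton's rule: n·r·B > C, so the trait is favored while C < n·r·B = 1·0.125·0.288 = 0.036.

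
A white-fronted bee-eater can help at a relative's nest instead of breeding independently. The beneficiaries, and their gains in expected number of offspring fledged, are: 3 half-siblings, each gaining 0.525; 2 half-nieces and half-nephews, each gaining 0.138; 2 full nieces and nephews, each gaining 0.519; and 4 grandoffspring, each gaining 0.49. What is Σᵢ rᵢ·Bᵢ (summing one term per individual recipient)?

r to a half-sibling = 1/4 (half-sibs share one parent — one path of length 2: r = (1/2)^2 = 1/4).
r to a half-niece or half-nephew = 0.125 (half-aunt/uncle↔niece/nephew: one path of length 3: r = (1/2)^3 = 1/8).
r to a full niece or nephew = 0.25 (full aunt/uncle↔niece/nephew: two paths of length 3 through the shared grandparent pair: r = 2·(1/2)^3 = 1/4).
r to a grandoffspring = 0.25 (two parent–offspring links: r = (1/2)^2 = 1/4).
Summing one r·B term per recipient: 3·0.25·0.525 + 2·0.125·0.138 + 2·0.25·0.519 + 4·0.25·0.49 = 1.17775.

1.17775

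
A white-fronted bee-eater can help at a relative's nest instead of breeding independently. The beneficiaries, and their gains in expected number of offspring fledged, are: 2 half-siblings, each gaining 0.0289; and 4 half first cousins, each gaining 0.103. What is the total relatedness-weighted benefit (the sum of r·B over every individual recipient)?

0.0402

r to a half-sibling = 0.25 (half-sibs share one parent — one path of length 2: r = (1/2)^2 = 1/4).
r to a half first cousin = 1/16 (half first cousins share one grandparent — one path of length 4: r = (1/2)^4 = 1/16).
Summing one r·B term per recipient: 2·0.25·0.0289 + 4·0.0625·0.103 = 0.0402.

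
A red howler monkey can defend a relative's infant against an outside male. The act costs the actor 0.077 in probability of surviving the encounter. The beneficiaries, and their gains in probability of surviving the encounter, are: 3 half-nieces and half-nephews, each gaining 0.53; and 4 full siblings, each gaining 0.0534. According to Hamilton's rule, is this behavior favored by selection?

Hamilton's rule: the trait is favored when the sum of r·B over every recipient exceeds the actor's cost C.
r to a half-niece or half-nephew = 1/8 (half-aunt/uncle↔niece/nephew: one path of length 3: r = (1/2)^3 = 1/8).
r to a full sibling = 1/2 (full sibs share both parents — two paths of length 2: r = 2·(1/2)^2 = 1/2).
Summing one r·B term per recipient: 3·0.125·0.53 + 4·0.5·0.0534 = 0.30555.
0.30555 > 0.077: the indirect benefit exceeds the cost.

Yes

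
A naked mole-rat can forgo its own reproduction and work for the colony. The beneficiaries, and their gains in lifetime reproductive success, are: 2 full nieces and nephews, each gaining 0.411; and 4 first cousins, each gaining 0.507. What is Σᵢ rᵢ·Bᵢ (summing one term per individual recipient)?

r to a full niece or nephew = 0.25 (full aunt/uncle↔niece/nephew: two paths of length 3 through the shared grandparent pair: r = 2·(1/2)^3 = 1/4).
r to a first cousin = 0.125 (first cousins share one grandparent pair — two paths of length 4: r = 2·(1/2)^4 = 1/8).
Summing one r·B term per recipient: 2·0.25·0.411 + 4·0.125·0.507 = 0.459.

0.459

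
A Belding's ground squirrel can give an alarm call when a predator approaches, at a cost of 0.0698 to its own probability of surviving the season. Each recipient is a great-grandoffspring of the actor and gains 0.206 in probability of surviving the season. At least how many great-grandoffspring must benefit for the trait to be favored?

r to a great-grandoffspring = 1/8 (three parent–offspring links: r = (1/2)^3 = 1/8).
Hamilton's rule: n·r·B > C  ⇒  n > C/(r·B) = 0.0698/(0.125·0.206) = 2.711.
The smallest integer exceeding 2.711 is 3.

3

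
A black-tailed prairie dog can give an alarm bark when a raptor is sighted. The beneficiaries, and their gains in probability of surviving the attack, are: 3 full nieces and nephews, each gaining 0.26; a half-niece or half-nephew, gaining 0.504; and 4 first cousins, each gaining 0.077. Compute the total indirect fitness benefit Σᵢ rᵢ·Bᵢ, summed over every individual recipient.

0.2965

r to a full niece or nephew = 1/4 (full aunt/uncle↔niece/nephew: two paths of length 3 through the shared grandparent pair: r = 2·(1/2)^3 = 1/4).
r to a half-niece or half-nephew = 0.125 (half-aunt/uncle↔niece/nephew: one path of length 3: r = (1/2)^3 = 1/8).
r to a first cousin = 0.125 (first cousins share one grandparent pair — two paths of length 4: r = 2·(1/2)^4 = 1/8).
Summing one r·B term per recipient: 3·0.25·0.26 + 1·0.125·0.504 + 4·0.125·0.077 = 0.2965.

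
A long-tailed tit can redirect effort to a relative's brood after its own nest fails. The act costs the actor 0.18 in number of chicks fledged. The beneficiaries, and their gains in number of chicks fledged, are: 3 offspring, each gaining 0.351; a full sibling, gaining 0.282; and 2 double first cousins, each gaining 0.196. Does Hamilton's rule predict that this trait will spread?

Yes

Hamilton's rule: the trait is favored when the sum of r·B over every recipient exceeds the actor's cost C.
r to an offspring = 1/2 (one parent–offspring link: r = (1/2)^1 = 1/2).
r to a full sibling = 1/2 (full sibs share both parents — two paths of length 2: r = 2·(1/2)^2 = 1/2).
r to a double first cousin = 1/4 (double first cousins share both grandparent pairs — four paths of length 4: r = 4·(1/2)^4 = 1/4).
Summing one r·B term per recipient: 3·0.5·0.351 + 1·0.5·0.282 + 2·0.25·0.196 = 0.7655.
0.7655 > 0.18: the indirect benefit exceeds the cost.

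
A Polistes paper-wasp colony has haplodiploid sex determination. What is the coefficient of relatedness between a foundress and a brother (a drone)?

0.25

Her haploid brother carries none of their father's genes and a random half of their mother's genome; that half matches the maternal half of her own genome with probability 1/2: r = 1/2 · 1/2 = 1/4.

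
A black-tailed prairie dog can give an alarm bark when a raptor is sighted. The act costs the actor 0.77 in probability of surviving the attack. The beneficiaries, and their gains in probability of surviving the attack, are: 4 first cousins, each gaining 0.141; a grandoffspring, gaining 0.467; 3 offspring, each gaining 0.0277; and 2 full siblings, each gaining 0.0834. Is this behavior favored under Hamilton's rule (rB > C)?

Hamilton's rule: the trait is favored when the sum of r·B over every recipient exceeds the actor's cost C.
r to a first cousin = 1/8 (first cousins share one grandparent pair — two paths of length 4: r = 2·(1/2)^4 = 1/8).
r to a grandoffspring = 0.25 (two parent–offspring links: r = (1/2)^2 = 1/4).
r to an offspring = 1/2 (one parent–offspring link: r = (1/2)^1 = 1/2).
r to a full sibling = 0.5 (full sibs share both parents — two paths of length 2: r = 2·(1/2)^2 = 1/2).
Summing one r·B term per recipient: 4·0.125·0.141 + 1·0.25·0.467 + 3·0.5·0.0277 + 2·0.5·0.0834 = 0.3122.
0.3122 < 0.77: the indirect benefit is less than the cost.

No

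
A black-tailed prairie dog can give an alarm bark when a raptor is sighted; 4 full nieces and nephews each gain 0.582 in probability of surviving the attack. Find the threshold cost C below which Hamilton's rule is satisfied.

0.582

r to a full niece or nephew = 1/4 (full aunt/uncle↔niece/nephew: two paths of length 3 through the shared grandparent pair: r = 2·(1/2)^3 = 1/4).
Hamilton's rule: n·r·B > C, so the trait is favored while C < n·r·B = 4·0.25·0.582 = 0.582.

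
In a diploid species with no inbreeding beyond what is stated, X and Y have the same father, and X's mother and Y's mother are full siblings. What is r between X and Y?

Independent pedigree routes through distinct common ancestors add.
X and Y are related in two ways: half-sibs through their shared father (r = 1/4) and first cousins through their mothers (r = 1/8).
r = 1/4 + 1/8 = 3/8 = 0.375.

0.375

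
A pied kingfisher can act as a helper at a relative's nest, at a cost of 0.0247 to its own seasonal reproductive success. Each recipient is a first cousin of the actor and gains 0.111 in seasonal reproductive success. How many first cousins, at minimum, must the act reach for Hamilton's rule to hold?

r to a first cousin = 1/8 (first cousins share one grandparent pair — two paths of length 4: r = 2·(1/2)^4 = 1/8).
Hamilton's rule: n·r·B > C  ⇒  n > C/(r·B) = 0.0247/(0.125·0.111) = 1.78.
The smallest integer exceeding 1.78 is 2.

2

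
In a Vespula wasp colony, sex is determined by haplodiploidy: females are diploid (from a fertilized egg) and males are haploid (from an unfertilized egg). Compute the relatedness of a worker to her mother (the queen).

One meiotic link between diploid queen and diploid daughter: r = 1/2.

0.5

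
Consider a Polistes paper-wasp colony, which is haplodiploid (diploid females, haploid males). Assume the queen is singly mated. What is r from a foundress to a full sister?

0.75

Haplodiploid full sisters inherit their father's entire haploid genome identically (contributing 1/2) and on average half of their mother's contribution (1/2 · 1/2 = 1/4); r = 1/2 + 1/4 = 3/4.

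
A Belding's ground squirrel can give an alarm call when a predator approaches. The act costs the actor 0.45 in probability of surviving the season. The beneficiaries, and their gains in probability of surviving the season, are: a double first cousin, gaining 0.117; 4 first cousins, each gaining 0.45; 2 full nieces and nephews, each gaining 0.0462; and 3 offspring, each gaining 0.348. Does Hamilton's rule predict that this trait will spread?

Hamilton's rule: the trait is favored when the sum of r·B over every recipient exceeds the actor's cost C.
r to a double first cousin = 1/4 (double first cousins share both grandparent pairs — four paths of length 4: r = 4·(1/2)^4 = 1/4).
r to a first cousin = 0.125 (first cousins share one grandparent pair — two paths of length 4: r = 2·(1/2)^4 = 1/8).
r to a full niece or nephew = 1/4 (full aunt/uncle↔niece/nephew: two paths of length 3 through the shared grandparent pair: r = 2·(1/2)^3 = 1/4).
r to an offspring = 0.5 (one parent–offspring link: r = (1/2)^1 = 1/2).
Summing one r·B term per recipient: 1·0.25·0.117 + 4·0.125·0.45 + 2·0.25·0.0462 + 3·0.5·0.348 = 0.79935.
0.79935 > 0.45: the indirect benefit exceeds the cost.

Yes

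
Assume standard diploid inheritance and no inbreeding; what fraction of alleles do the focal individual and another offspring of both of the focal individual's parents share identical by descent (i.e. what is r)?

Each parent–offspring link contributes a factor of 1/2, and independent paths through distinct common ancestors add.
Full sibs share both parents — two paths of length 2: r = 2·(1/2)^2 = 1/2.

0.5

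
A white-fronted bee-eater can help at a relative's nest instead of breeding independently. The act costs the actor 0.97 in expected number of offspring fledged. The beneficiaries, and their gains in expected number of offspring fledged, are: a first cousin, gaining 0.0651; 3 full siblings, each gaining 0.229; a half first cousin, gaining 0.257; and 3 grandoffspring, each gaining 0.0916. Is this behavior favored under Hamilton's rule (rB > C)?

Hamilton's rule: the trait is favored when the sum of r·B over every recipient exceeds the actor's cost C.
r to a first cousin = 0.125 (first cousins share one grandparent pair — two paths of length 4: r = 2·(1/2)^4 = 1/8).
r to a full sibling = 1/2 (full sibs share both parents — two paths of length 2: r = 2·(1/2)^2 = 1/2).
r to a half first cousin = 0.0625 (half first cousins share one grandparent — one path of length 4: r = (1/2)^4 = 1/16).
r to a grandoffspring = 1/4 (two parent–offspring links: r = (1/2)^2 = 1/4).
Summing one r·B term per recipient: 1·0.125·0.0651 + 3·0.5·0.229 + 1·0.0625·0.257 + 3·0.25·0.0916 = 0.4364.
0.4364 < 0.97: the indirect benefit is less than the cost.

No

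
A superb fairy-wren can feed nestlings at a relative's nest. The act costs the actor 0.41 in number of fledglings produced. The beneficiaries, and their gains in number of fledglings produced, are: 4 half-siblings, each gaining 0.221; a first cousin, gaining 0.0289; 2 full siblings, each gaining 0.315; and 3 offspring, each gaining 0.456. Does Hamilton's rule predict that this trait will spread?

Yes

Hamilton's rule: the trait is favored when the sum of r·B over every recipient exceeds the actor's cost C.
r to a half-sibling = 1/4 (half-sibs share one parent — one path of length 2: r = (1/2)^2 = 1/4).
r to a first cousin = 0.125 (first cousins share one grandparent pair — two paths of length 4: r = 2·(1/2)^4 = 1/8).
r to a full sibling = 1/2 (full sibs share both parents — two paths of length 2: r = 2·(1/2)^2 = 1/2).
r to an offspring = 1/2 (one parent–offspring link: r = (1/2)^1 = 1/2).
Summing one r·B term per recipient: 4·0.25·0.221 + 1·0.125·0.0289 + 2·0.5·0.315 + 3·0.5·0.456 = 1.2236125.
1.2236125 > 0.41: the indirect benefit exceeds the cost.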